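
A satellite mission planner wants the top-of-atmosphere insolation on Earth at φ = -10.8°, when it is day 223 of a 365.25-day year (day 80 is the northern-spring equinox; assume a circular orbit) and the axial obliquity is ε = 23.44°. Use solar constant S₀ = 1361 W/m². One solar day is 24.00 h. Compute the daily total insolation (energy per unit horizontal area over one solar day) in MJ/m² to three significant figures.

Solar longitude: λ_s = 360° × (223 − 80)/365.25 = 140.945°.
sin δ = sin 23.44° × sin 140.945° = 0.25064, so δ = +14.515°.
cos H₀ = −tan(-10.8°) tan(+14.515°) = 0.0494, H₀ = 1.5214 rad.
Bracket: H₀ sin φ sin δ + cos φ cos δ sin H₀ = 1.5214×-0.18738×0.25064 + 0.98229×0.96808×0.99878 = -0.071452 + 0.949775 = 0.878323.
Q̄ = (S₀/π) × [bracket] = (1361/π) × 0.878323 = 380.51 W/m².
Daily total = Q̄ × 24.00 h × 3600 s/h = 380.51 × 24.00 × 3600 / 10⁶ = 32.88 MJ/m².

32.9 MJ/m²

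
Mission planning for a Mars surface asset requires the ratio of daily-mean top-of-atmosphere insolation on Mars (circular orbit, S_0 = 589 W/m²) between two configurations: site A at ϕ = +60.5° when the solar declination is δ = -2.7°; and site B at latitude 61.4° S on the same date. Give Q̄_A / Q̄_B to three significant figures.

Q̄_A / Q̄_B ≈ 0.788

— Configuration A (ϕ=+60.5°):
cos h₀ = −tan(+60.5°) tan(-2.700°) = 0.0834, h₀ = 1.4873 rad.
Bracket: h₀ sin ϕ sin δ + cos ϕ cos δ sin h₀ = 1.4873×0.87036×-0.04711 + 0.49242×0.99889×0.99652 = -0.060983 + 0.490162 = 0.429179.
Q̄ = (S_0/π) × [bracket] = (589/π) × 0.429179 = 80.464 W/m².
— Configuration B (ϕ=-61.4°):
cos h₀ = −tan(-61.4°) tan(-2.700°) = -0.0865, h₀ = 1.6574 rad.
Bracket: h₀ sin ϕ sin δ + cos ϕ cos δ sin h₀ = 1.6574×-0.87798×-0.04711 + 0.47869×0.99889×0.99625 = 0.068553 + 0.476366 = 0.544919.
Q̄ = (S_0/π) × [bracket] = (589/π) × 0.544919 = 102.16 W/m².
Ratio Q̄_A / Q̄_B = 80.464 / 102.16 = 0.7876.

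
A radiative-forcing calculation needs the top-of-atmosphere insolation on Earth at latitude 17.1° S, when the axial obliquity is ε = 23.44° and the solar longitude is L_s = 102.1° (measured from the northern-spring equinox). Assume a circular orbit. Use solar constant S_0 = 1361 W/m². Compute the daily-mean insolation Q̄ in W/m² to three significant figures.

Q̄ ≈ 307 W/m²

Solar declination: sin δ = sin ε · sin L_s = sin 23.44° × sin 102.1° = 0.38895, so δ = +22.889°.
cos h₀ = −tan(-17.1°) tan(+22.889°) = 0.1299, h₀ = 1.4405 rad.
Bracket: h₀ sin ϕ sin δ + cos ϕ cos δ sin h₀ = 1.4405×-0.29404×0.38895 + 0.95579×0.92126×0.99153 = -0.164745 + 0.873073 = 0.708328.
Q̄ = (S_0/π) × [bracket] = (1361/π) × 0.708328 = 306.9 W/m².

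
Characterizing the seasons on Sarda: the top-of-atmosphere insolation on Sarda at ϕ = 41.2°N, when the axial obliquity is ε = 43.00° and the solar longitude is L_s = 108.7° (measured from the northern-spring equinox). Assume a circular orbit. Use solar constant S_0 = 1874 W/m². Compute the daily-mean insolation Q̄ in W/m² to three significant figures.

Solar declination: sin δ = sin ε · sin L_s = sin 43.00° × sin 108.7° = 0.64600, so δ = +40.240°.
cos h₀ = −tan(+41.2°) tan(+40.240°) = -0.7409, h₀ = 2.4051 rad.
Bracket: h₀ sin ϕ sin δ + cos ϕ cos δ sin h₀ = 2.4051×0.65869×0.64600 + 0.75241×0.76334×0.67166 = 1.023403 + 0.385764 = 1.409167.
Q̄ = (S_0/π) × [bracket] = (1874/π) × 1.409167 = 840.6 W/m².

Q̄ ≈ 841 W/m²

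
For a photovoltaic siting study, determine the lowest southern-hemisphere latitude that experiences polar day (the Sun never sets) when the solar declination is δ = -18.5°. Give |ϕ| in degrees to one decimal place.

Polar day requires cos h₀ = −tan ϕ tan δ ≤ −1, i.e. tan ϕ tan δ ≥ 1.
The boundary is |tan ϕ| · |tan δ| = 1, so |ϕ| = 90° − |δ| = 90° − 18.5° = 71.5° in the southern hemisphere.

|ϕ| = 71.5°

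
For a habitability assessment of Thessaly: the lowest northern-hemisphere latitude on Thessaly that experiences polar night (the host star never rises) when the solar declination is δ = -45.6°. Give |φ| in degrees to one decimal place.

|φ| = 44.4°

Polar night requires cos H₀ = −tan φ tan δ ≥ 1, i.e. tan φ tan δ ≤ −1.
The boundary is |tan φ| · |tan δ| = 1, so |φ| = 90° − |δ| = 90° − 45.6° = 44.4° in the northern hemisphere.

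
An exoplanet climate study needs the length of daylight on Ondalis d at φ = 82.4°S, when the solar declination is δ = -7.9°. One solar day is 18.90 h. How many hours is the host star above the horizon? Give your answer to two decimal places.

Sunrise equation: cos H₀ = −tan φ · tan δ = -1.0400 ≤ −1, so the host star never sets (polar day) and H₀ = π.
Daylight = 2H₀/(2π) × 18.90 h = (3.1416/π) × 18.90 = 18.90 h.

18.90 h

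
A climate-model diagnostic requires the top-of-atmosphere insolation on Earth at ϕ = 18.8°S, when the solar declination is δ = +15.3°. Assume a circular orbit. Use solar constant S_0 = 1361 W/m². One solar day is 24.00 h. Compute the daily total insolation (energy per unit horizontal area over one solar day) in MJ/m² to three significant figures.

29.3 MJ/m²

cos h₀ = −tan(-18.8°) tan(+15.300°) = 0.0931, h₀ = 1.4775 rad.
Bracket: h₀ sin ϕ sin δ + cos ϕ cos δ sin h₀ = 1.4775×-0.32227×0.26387 + 0.94665×0.96456×0.99565 = -0.125643 + 0.909129 = 0.783486.
Q̄ = (S_0/π) × [bracket] = (1361/π) × 0.783486 = 339.42 W/m².
Daily total = Q̄ × 24.00 h × 3600 s/h = 339.42 × 24.00 × 3600 / 10⁶ = 29.33 MJ/m².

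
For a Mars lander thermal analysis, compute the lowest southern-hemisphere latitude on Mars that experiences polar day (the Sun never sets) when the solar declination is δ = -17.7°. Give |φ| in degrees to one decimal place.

Polar day requires cos H₀ = −tan φ tan δ ≤ −1, i.e. tan φ tan δ ≥ 1.
The boundary is |tan φ| · |tan δ| = 1, so |φ| = 90° − |δ| = 90° − 17.7° = 72.3° in the southern hemisphere.

|φ| = 72.3°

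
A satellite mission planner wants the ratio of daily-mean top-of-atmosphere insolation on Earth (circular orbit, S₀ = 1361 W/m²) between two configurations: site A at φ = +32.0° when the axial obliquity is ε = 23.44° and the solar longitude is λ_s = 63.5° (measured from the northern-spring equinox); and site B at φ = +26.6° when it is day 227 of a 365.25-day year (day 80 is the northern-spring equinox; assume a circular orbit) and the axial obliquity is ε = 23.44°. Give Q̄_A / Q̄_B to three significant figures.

— Configuration A (φ=+32.0°):
Solar declination: sin δ = sin ε · sin λ_s = sin 23.44° × sin 63.5° = 0.35599, so δ = +20.854°.
cos H₀ = −tan(+32.0°) tan(+20.854°) = -0.2380, H₀ = 1.8111 rad.
Bracket: H₀ sin φ sin δ + cos φ cos δ sin H₀ = 1.8111×0.52992×0.35599 + 0.84805×0.93449×0.97125 = 0.341657 + 0.769710 = 1.111367.
Q̄ = (S₀/π) × [bracket] = (1361/π) × 1.111367 = 481.47 W/m².
— Configuration B (φ=+26.6°):
Solar longitude: λ_s = 360° × (227 − 80)/365.25 = 144.887°.
sin δ = sin 23.44° × sin 144.887° = 0.22880, so δ = +13.227°.
cos H₀ = −tan(+26.6°) tan(+13.227°) = -0.1177, H₀ = 1.6888 rad.
Bracket: H₀ sin φ sin δ + cos φ cos δ sin H₀ = 1.6888×0.44776×0.22880 + 0.89415×0.97347×0.99305 = 0.173013 + 0.864379 = 1.037392.
Q̄ = (S₀/π) × [bracket] = (1361/π) × 1.037392 = 449.42 W/m².
Ratio Q̄_A / Q̄_B = 481.47 / 449.42 = 1.071.

Q̄_A / Q̄_B ≈ 1.07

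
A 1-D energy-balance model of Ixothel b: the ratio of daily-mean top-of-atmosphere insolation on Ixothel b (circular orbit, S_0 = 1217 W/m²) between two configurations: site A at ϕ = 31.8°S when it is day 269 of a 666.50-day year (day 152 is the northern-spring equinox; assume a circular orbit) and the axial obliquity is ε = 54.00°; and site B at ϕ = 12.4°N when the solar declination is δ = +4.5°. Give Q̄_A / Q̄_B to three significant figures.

— Configuration A (ϕ=-31.8°):
Solar longitude: L_s = 360° × (269 − 152)/666.50 = 63.196°.
sin δ = sin 54.00° × sin 63.196° = 0.72209, so δ = +46.227°.
cos h₀ = −tan(-31.8°) tan(+46.227°) = 0.6472, h₀ = 0.8669 rad.
Bracket: h₀ sin ϕ sin δ + cos ϕ cos δ sin h₀ = 0.8669×-0.52696×0.72209 + 0.84989×0.69180×0.76234 = -0.329866 + 0.448221 = 0.118355.
Q̄ = (S_0/π) × [bracket] = (1217/π) × 0.118355 = 45.849 W/m².
— Configuration B (ϕ=+12.4°):
cos h₀ = −tan(+12.4°) tan(+4.500°) = -0.0173, h₀ = 1.5881 rad.
Bracket: h₀ sin ϕ sin δ + cos ϕ cos δ sin h₀ = 1.5881×0.21474×0.07846 + 0.97667×0.99692×0.99985 = 0.026757 + 0.973516 = 1.000273.
Q̄ = (S_0/π) × [bracket] = (1217/π) × 1.000273 = 387.49 W/m².
Ratio Q̄_A / Q̄_B = 45.849 / 387.49 = 0.1183.

Q̄_A / Q̄_B ≈ 0.118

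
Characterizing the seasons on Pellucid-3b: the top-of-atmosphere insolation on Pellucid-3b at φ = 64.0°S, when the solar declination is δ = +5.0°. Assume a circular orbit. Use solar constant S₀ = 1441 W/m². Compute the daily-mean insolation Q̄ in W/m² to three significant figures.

Q̄ ≈ 147 W/m²

cos H₀ = −tan(-64.0°) tan(+5.000°) = 0.1794, H₀ = 1.3904 rad.
Bracket: H₀ sin φ sin δ + cos φ cos δ sin H₀ = 1.3904×-0.89879×0.08716 + 0.43837×0.99619×0.98378 = -0.108922 + 0.429617 = 0.320695.
Q̄ = (S₀/π) × [bracket] = (1441/π) × 0.320695 = 147.1 W/m².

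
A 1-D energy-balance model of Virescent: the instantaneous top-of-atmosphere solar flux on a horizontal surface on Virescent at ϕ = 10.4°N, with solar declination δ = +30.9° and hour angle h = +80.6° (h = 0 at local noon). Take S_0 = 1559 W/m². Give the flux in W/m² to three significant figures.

359 W/m²

cos θ_z = sin ϕ sin δ + cos ϕ cos δ cos h = 0.092704 + 0.137842 = 0.230546.
Flux = S_0 · cos θ_z = 1559 × 0.230546 = 359.4 W/m².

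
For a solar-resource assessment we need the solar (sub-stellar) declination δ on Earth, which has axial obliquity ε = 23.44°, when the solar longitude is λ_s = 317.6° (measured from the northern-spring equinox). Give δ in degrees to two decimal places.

δ = -15.56°

sin δ = sin ε · sin λ_s = sin 23.44° × sin 317.6° = -0.268230.
δ = arcsin(-0.268230) = -15.56°.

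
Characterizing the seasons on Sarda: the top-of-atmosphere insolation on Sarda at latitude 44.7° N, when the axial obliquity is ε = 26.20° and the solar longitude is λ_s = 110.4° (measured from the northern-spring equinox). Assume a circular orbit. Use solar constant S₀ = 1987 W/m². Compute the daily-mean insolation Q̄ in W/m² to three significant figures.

Solar declination: sin δ = sin ε · sin λ_s = sin 26.20° × sin 110.4° = 0.41382, so δ = +24.445°.
cos H₀ = −tan(+44.7°) tan(+24.445°) = -0.4498, H₀ = 2.0374 rad.
Bracket: H₀ sin φ sin δ + cos φ cos δ sin H₀ = 2.0374×0.70339×0.41382 + 0.71080×0.91036×0.89312 = 0.593040 + 0.577924 = 1.170964.
Q̄ = (S₀/π) × [bracket] = (1987/π) × 1.170964 = 740.6 W/m².

Q̄ ≈ 741 W/m²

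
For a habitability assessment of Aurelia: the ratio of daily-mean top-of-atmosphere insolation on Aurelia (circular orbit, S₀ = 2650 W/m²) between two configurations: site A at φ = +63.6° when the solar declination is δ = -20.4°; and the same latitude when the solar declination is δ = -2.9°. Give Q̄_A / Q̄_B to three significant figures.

Q̄_A / Q̄_B ≈ 0.133

— Configuration A (φ=+63.6°):
cos H₀ = −tan(+63.6°) tan(-20.400°) = 0.7492, H₀ = 0.7240 rad.
Bracket: H₀ sin φ sin δ + cos φ cos δ sin H₀ = 0.7240×0.89571×-0.34857 + 0.44464×0.93728×0.66237 = -0.226046 + 0.276044 = 0.049998.
Q̄ = (S₀/π) × [bracket] = (2650/π) × 0.049998 = 42.174 W/m².
— Configuration B (φ=+63.6°):
cos H₀ = −tan(+63.6°) tan(-2.900°) = 0.1020, H₀ = 1.4686 rad.
Bracket: H₀ sin φ sin δ + cos φ cos δ sin H₀ = 1.4686×0.89571×-0.05059 + 0.44464×0.99872×0.99478 = -0.066548 + 0.441753 = 0.375205.
Q̄ = (S₀/π) × [bracket] = (2650/π) × 0.375205 = 316.49 W/m².
Ratio Q̄_A / Q̄_B = 42.174 / 316.49 = 0.1333.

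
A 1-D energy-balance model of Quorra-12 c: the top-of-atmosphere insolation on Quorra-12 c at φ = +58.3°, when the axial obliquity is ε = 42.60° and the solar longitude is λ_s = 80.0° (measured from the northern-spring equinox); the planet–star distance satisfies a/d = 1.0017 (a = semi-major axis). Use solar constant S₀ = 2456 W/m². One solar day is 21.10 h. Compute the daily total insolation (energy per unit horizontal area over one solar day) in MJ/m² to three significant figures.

106 MJ/m²

Solar declination: sin δ = sin ε · sin λ_s = sin 42.60° × sin 80.0° = 0.66659, so δ = +41.805°.
cos H₀ = −tan(+58.3°) tan(+41.805°) = -1.4479 ≤ −1 ⇒ polar day, H₀ = π.
Bracket: H₀ sin φ sin δ + cos φ cos δ sin H₀ = 3.1416×0.85081×0.66659 + 0.52547×0.74542×0.00000 = 1.781732 + 0.000000 = 1.781732.
Inverse-square distance factor (a/d)² = 1.0017² = 1.003403.
Q̄ = (S₀/π) × 1.003403 × [bracket] = (2456/π) × 1.003403 × 1.781732 = 1397.6 W/m².
Daily total = Q̄ × 21.10 h × 3600 s/h = 1397.6 × 21.10 × 3600 / 10⁶ = 106.2 MJ/m².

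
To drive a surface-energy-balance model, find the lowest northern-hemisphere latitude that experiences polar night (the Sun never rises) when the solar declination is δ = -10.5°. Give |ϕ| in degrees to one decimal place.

|ϕ| = 79.5°

Polar night requires cos h₀ = −tan ϕ tan δ ≥ 1, i.e. tan ϕ tan δ ≤ −1.
The boundary is |tan ϕ| · |tan δ| = 1, so |ϕ| = 90° − |δ| = 90° − 10.5° = 79.5° in the northern hemisphere.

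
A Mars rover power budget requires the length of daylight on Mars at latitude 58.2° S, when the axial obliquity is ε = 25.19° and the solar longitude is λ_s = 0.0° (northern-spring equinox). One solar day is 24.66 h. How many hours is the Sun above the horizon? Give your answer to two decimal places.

12.33 h

Solar declination: sin δ = sin ε · sin λ_s = sin 25.19° × sin 0.0° = 0.00000, so δ = +0.000°.
cos H₀ = −tan φ · tan δ = −tan(-58.2°) × tan(+0.000°) = 0.0000, so H₀ = 1.5708 rad = 90.00°.
Daylight = 2H₀/(2π) × 24.66 h = (1.5708/π) × 24.66 = 12.33 h.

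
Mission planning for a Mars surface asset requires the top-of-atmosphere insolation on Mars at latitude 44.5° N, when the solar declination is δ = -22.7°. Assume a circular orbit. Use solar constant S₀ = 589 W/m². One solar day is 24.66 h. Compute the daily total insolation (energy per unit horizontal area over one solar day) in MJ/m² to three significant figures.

4.82 MJ/m²

cos H₀ = −tan(+44.5°) tan(-22.700°) = 0.4111, H₀ = 1.1472 rad.
Bracket: H₀ sin φ sin δ + cos φ cos δ sin H₀ = 1.1472×0.70091×-0.38591 + 0.71325×0.92254×0.91160 = -0.310304 + 0.599834 = 0.289530.
Q̄ = (S₀/π) × [bracket] = (589/π) × 0.289530 = 54.282 W/m².
Daily total = Q̄ × 24.66 h × 3600 s/h = 54.282 × 24.66 × 3600 / 10⁶ = 4.819 MJ/m².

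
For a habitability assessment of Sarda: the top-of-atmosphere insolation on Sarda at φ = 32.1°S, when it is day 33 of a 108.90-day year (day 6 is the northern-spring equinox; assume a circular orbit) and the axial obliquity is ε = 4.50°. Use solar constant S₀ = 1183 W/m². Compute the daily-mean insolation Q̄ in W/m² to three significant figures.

Q̄ ≈ 294 W/m²

Solar longitude: λ_s = 360° × (33 − 6)/108.90 = 89.256°.
sin δ = sin 4.50° × sin 89.256° = 0.07845, so δ = +4.500°.
cos H₀ = −tan(-32.1°) tan(+4.500°) = 0.0494, H₀ = 1.5214 rad.
Bracket: H₀ sin φ sin δ + cos φ cos δ sin H₀ = 1.5214×-0.53140×0.07845 + 0.84712×0.99692×0.99878 = -0.063425 + 0.843481 = 0.780056.
Q̄ = (S₀/π) × [bracket] = (1183/π) × 0.780056 = 293.7 W/m².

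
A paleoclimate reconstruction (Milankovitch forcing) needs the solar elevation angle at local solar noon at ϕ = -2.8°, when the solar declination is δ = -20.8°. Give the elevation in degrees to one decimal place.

72.0°

At local noon the hour angle is zero, so the zenith angle equals |ϕ − δ| = |-2.8° − (-20.800°)| = 18.000°.
Elevation = 90° − 18.000° = 72.0°.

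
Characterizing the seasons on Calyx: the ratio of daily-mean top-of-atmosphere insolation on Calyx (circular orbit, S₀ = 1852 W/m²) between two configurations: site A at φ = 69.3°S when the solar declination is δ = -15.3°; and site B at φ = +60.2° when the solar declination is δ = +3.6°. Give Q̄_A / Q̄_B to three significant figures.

Q̄_A / Q̄_B ≈ 1.41

— Configuration A (φ=-69.3°):
cos H₀ = −tan(-69.3°) tan(-15.300°) = -0.7240, H₀ = 2.3804 rad.
Bracket: H₀ sin φ sin δ + cos φ cos δ sin H₀ = 2.3804×-0.93544×-0.26387 + 0.35347×0.96456×0.68982 = 0.587565 + 0.235189 = 0.822754.
Q̄ = (S₀/π) × [bracket] = (1852/π) × 0.822754 = 485.02 W/m².
— Configuration B (φ=+60.2°):
cos H₀ = −tan(+60.2°) tan(+3.600°) = -0.1099, H₀ = 1.6809 rad.
Bracket: H₀ sin φ sin δ + cos φ cos δ sin H₀ = 1.6809×0.86777×0.06279 + 0.49697×0.99803×0.99395 = 0.091588 + 0.492990 = 0.584578.
Q̄ = (S₀/π) × [bracket] = (1852/π) × 0.584578 = 344.61 W/m².
Ratio Q̄_A / Q̄_B = 485.02 / 344.61 = 1.407.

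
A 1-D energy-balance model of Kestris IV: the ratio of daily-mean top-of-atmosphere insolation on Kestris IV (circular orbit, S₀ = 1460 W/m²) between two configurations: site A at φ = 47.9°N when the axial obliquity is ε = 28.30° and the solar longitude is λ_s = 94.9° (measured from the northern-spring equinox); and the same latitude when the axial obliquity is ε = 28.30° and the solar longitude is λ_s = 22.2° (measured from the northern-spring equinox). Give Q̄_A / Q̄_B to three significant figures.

Q̄_A / Q̄_B ≈ 1.42

— Configuration A (φ=+47.9°):
Solar declination: sin δ = sin ε · sin λ_s = sin 28.30° × sin 94.9° = 0.47236, so δ = +28.187°.
cos H₀ = −tan(+47.9°) tan(+28.187°) = -0.5931, H₀ = 2.2057 rad.
Bracket: H₀ sin φ sin δ + cos φ cos δ sin H₀ = 2.2057×0.74198×0.47236 + 0.67043×0.88141×0.80513 = 0.773057 + 0.475770 = 1.248827.
Q̄ = (S₀/π) × [bracket] = (1460/π) × 1.248827 = 580.37 W/m².
— Configuration B (φ=+47.9°):
Solar declination: sin δ = sin ε · sin λ_s = sin 28.30° × sin 22.2° = 0.17913, so δ = +10.319°.
cos H₀ = −tan(+47.9°) tan(+10.319°) = -0.2015, H₀ = 1.7737 rad.
Bracket: H₀ sin φ sin δ + cos φ cos δ sin H₀ = 1.7737×0.74198×0.17913 + 0.67043×0.98383×0.97949 = 0.235744 + 0.646061 = 0.881805.
Q̄ = (S₀/π) × [bracket] = (1460/π) × 0.881805 = 409.80 W/m².
Ratio Q̄_A / Q̄_B = 580.37 / 409.80 = 1.416.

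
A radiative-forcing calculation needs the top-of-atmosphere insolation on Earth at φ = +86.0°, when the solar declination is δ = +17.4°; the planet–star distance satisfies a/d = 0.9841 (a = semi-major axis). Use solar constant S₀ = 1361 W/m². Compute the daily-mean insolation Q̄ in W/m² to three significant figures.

Q̄ ≈ 393 W/m²

cos H₀ = −tan(+86.0°) tan(+17.400°) = -4.4816 ≤ −1 ⇒ polar day, H₀ = π.
Bracket: H₀ sin φ sin δ + cos φ cos δ sin H₀ = 3.1416×0.99756×0.29904 + 0.06976×0.95424×0.00000 = 0.937172 + 0.000000 = 0.937172.
Inverse-square distance factor (a/d)² = 0.9841² = 0.968453.
Q̄ = (S₀/π) × 0.968453 × [bracket] = (1361/π) × 0.968453 × 0.937172 = 393.2 W/m².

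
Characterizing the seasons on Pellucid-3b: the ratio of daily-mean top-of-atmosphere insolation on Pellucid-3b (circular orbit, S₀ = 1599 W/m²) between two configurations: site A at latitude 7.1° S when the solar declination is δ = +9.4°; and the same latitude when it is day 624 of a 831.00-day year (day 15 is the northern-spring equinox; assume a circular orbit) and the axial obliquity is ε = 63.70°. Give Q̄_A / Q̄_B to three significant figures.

Q̄_A / Q̄_B ≈ 1.49

— Configuration A (φ=-7.1°):
cos H₀ = −tan(-7.1°) tan(+9.400°) = 0.0206, H₀ = 1.5502 rad.
Bracket: H₀ sin φ sin δ + cos φ cos δ sin H₀ = 1.5502×-0.12360×0.16333 + 0.99233×0.98657×0.99979 = -0.031295 + 0.978797 = 0.947502.
Q̄ = (S₀/π) × [bracket] = (1599/π) × 0.947502 = 482.26 W/m².
— Configuration B (φ=-7.1°):
Solar longitude: λ_s = 360° × (624 − 15)/831.00 = 263.827°.
sin δ = sin 63.70° × sin 263.827° = -0.89129, so δ = -63.036°.
cos H₀ = −tan(-7.1°) tan(-63.036°) = -0.2448, H₀ = 1.8181 rad.
Bracket: H₀ sin φ sin δ + cos φ cos δ sin H₀ = 1.8181×-0.12360×-0.89129 + 0.99233×0.45344×0.96957 = 0.200288 + 0.436270 = 0.636558.
Q̄ = (S₀/π) × [bracket] = (1599/π) × 0.636558 = 323.99 W/m².
Ratio Q̄_A / Q̄_B = 482.26 / 323.99 = 1.489.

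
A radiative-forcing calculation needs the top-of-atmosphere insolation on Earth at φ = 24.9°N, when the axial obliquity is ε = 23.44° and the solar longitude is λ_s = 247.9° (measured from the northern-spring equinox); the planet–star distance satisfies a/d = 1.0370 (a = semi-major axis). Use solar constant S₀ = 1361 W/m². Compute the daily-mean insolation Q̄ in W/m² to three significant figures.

Q̄ ≈ 286 W/m²

Solar declination: sin δ = sin ε · sin λ_s = sin 23.44° × sin 247.9° = -0.36856, so δ = -21.627°.
cos H₀ = −tan(+24.9°) tan(-21.627°) = 0.1840, H₀ = 1.3857 rad.
Bracket: H₀ sin φ sin δ + cos φ cos δ sin H₀ = 1.3857×0.42104×-0.36856 + 0.90704×0.92960×0.98292 = -0.215031 + 0.828783 = 0.613752.
Inverse-square distance factor (a/d)² = 1.0370² = 1.075369.
Q̄ = (S₀/π) × 1.075369 × [bracket] = (1361/π) × 1.075369 × 0.613752 = 285.9 W/m².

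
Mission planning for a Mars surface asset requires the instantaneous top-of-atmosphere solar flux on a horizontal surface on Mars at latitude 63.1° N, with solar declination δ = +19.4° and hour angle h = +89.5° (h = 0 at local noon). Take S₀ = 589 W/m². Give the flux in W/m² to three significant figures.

177 W/m²

cos θ_z = sin φ sin δ + cos φ cos δ cos h = 0.296220 + 0.003724 = 0.299944.
Flux = S₀ · cos θ_z = 589 × 0.299944 = 176.7 W/m².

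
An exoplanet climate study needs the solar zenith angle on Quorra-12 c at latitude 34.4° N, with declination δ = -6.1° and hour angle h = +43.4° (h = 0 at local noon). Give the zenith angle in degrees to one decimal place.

θ_z = 57.6°

cos θ_z = sin ϕ sin δ + cos ϕ cos δ cos h = -0.060036 + 0.596112 = 0.536076.
θ_z = arccos(0.536076) = 57.6°.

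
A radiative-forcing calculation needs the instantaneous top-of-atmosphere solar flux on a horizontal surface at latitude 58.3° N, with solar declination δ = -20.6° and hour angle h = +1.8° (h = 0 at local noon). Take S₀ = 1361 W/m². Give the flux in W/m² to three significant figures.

cos θ_z = sin φ sin δ + cos φ cos δ cos h = -0.299351 + 0.491630 = 0.192279.
Flux = S₀ · cos θ_z = 1361 × 0.192279 = 261.7 W/m².

262 W/m²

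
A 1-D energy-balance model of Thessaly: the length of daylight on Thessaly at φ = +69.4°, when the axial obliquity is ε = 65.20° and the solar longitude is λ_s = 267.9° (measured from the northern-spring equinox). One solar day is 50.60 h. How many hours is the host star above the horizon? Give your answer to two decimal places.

Solar declination: sin δ = sin ε · sin λ_s = sin 65.20° × sin 267.9° = -0.90717, so δ = -65.117°.
cos H₀ = −tan φ · tan δ = 5.7359 ≥ 1, so the host star never rises (polar night) and H₀ = 0.
Daylight = 2H₀/(2π) × 50.60 h = (0.0000/π) × 50.60 = 0.00 h.

0.00 h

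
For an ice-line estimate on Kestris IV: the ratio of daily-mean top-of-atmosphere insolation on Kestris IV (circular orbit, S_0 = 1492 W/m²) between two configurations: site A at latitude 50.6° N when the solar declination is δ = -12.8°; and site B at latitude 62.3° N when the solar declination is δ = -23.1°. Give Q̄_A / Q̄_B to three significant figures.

— Configuration A (ϕ=+50.6°):
cos h₀ = −tan(+50.6°) tan(-12.800°) = 0.2766, h₀ = 1.2906 rad.
Bracket: h₀ sin ϕ sin δ + cos ϕ cos δ sin h₀ = 1.2906×0.77273×-0.22155 + 0.63473×0.97515×0.96099 = -0.220949 + 0.594811 = 0.373862.
Q̄ = (S_0/π) × [bracket] = (1492/π) × 0.373862 = 177.55 W/m².
— Configuration B (ϕ=+62.3°):
cos h₀ = −tan(+62.3°) tan(-23.100°) = 0.8124, h₀ = 0.6225 rad.
Bracket: h₀ sin ϕ sin δ + cos ϕ cos δ sin h₀ = 0.6225×0.88539×-0.39234 + 0.46484×0.91982×0.58306 = -0.216240 + 0.249298 = 0.033058.
Q̄ = (S_0/π) × [bracket] = (1492/π) × 0.033058 = 15.700 W/m².
Ratio Q̄_A / Q̄_B = 177.55 / 15.700 = 11.31.

Q̄_A / Q̄_B ≈ 11.3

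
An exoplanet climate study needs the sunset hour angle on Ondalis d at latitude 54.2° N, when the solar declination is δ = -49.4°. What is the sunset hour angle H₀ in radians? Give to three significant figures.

cos H₀ = −tan φ · tan δ = 1.6177 ≥ 1, so the host star never rises (polar night) and H₀ = 0.

H₀ = 0.00 rad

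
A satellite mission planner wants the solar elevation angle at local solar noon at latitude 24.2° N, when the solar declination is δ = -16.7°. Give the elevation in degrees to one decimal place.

49.1°

At local noon the hour angle is zero, so the zenith angle equals |ϕ − δ| = |+24.2° − (-16.700°)| = 40.900°.
Elevation = 90° − 40.900° = 49.1°.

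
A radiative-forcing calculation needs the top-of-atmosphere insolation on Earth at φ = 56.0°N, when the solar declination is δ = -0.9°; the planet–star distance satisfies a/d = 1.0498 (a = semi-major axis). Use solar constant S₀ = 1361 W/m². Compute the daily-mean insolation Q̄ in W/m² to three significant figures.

cos H₀ = −tan(+56.0°) tan(-0.900°) = 0.0233, H₀ = 1.5475 rad.
Bracket: H₀ sin φ sin δ + cos φ cos δ sin H₀ = 1.5475×0.82904×-0.01571 + 0.55919×0.99988×0.99973 = -0.020155 + 0.558972 = 0.538817.
Inverse-square distance factor (a/d)² = 1.0498² = 1.102080.
Q̄ = (S₀/π) × 1.102080 × [bracket] = (1361/π) × 1.102080 × 0.538817 = 257.3 W/m².

Q̄ ≈ 257 W/m²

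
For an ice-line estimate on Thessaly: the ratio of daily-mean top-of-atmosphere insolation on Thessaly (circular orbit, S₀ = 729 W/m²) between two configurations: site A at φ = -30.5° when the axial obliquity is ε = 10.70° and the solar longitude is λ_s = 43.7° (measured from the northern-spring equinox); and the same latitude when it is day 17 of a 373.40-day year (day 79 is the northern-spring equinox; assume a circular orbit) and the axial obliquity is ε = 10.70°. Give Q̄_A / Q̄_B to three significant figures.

Q̄_A / Q̄_B ≈ 0.768

— Configuration A (φ=-30.5°):
Solar declination: sin δ = sin ε · sin λ_s = sin 10.70° × sin 43.7° = 0.12827, so δ = +7.370°.
cos H₀ = −tan(-30.5°) tan(+7.370°) = 0.0762, H₀ = 1.4945 rad.
Bracket: H₀ sin φ sin δ + cos φ cos δ sin H₀ = 1.4945×-0.50754×0.12827 + 0.86163×0.99174×0.99709 = -0.097295 + 0.852026 = 0.754731.
Q̄ = (S₀/π) × [bracket] = (729/π) × 0.754731 = 175.13 W/m².
— Configuration B (φ=-30.5°):
Solar longitude: λ_s = 360° × (17 − 79)/373.40 = -59.775°, i.e. -59.775° + 360° = 300.225°.
sin δ = sin 10.70° × sin 300.225° = -0.16043, so δ = -9.232°.
cos H₀ = −tan(-30.5°) tan(-9.232°) = -0.0957, H₀ = 1.6667 rad.
Bracket: H₀ sin φ sin δ + cos φ cos δ sin H₀ = 1.6667×-0.50754×-0.16043 + 0.86163×0.98705×0.99541 = 0.135710 + 0.846568 = 0.982278.
Q̄ = (S₀/π) × [bracket] = (729/π) × 0.982278 = 227.94 W/m².
Ratio Q̄_A / Q̄_B = 175.13 / 227.94 = 0.7683.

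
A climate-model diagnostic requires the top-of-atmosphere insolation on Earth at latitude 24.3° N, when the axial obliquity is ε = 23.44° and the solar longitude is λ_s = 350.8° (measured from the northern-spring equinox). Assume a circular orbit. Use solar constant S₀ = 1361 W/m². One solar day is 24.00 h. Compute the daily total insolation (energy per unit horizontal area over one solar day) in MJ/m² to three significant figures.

Solar declination: sin δ = sin ε · sin λ_s = sin 23.44° × sin 350.8° = -0.06360, so δ = -3.646°.
cos H₀ = −tan(+24.3°) tan(-3.646°) = 0.0288, H₀ = 1.5420 rad.
Bracket: H₀ sin φ sin δ + cos φ cos δ sin H₀ = 1.5420×0.41151×-0.06360 + 0.91140×0.99798×0.99959 = -0.040357 + 0.909186 = 0.868829.
Q̄ = (S₀/π) × [bracket] = (1361/π) × 0.868829 = 376.39 W/m².
Daily total = Q̄ × 24.00 h × 3600 s/h = 376.39 × 24.00 × 3600 / 10⁶ = 32.52 MJ/m².

32.5 MJ/m²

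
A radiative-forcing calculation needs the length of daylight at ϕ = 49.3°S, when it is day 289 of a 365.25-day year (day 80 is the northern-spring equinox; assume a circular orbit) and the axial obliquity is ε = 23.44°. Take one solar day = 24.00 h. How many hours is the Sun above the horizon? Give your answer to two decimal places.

13.58 h

Solar longitude: L_s = 360° × (289 − 80)/365.25 = 205.996°.
sin δ = sin 23.44° × sin 205.996° = -0.17435, so δ = -10.041°.
cos h₀ = −tan ϕ · tan δ = −tan(-49.3°) × tan(-10.041°) = -0.2059, so h₀ = 1.7781 rad = 101.88°.
Daylight = 2h₀/(2π) × 24.00 h = (1.7781/π) × 24.00 = 13.58 h.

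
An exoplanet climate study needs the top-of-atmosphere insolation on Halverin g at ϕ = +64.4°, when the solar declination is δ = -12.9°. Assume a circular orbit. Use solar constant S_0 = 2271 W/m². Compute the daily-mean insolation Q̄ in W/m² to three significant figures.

cos h₀ = −tan(+64.4°) tan(-12.900°) = 0.4780, h₀ = 1.0724 rad.
Bracket: h₀ sin ϕ sin δ + cos ϕ cos δ sin h₀ = 1.0724×0.90183×-0.22325 + 0.43209×0.97476×0.87835 = -0.215910 + 0.369947 = 0.154037.
Q̄ = (S_0/π) × [bracket] = (2271/π) × 0.154037 = 111.4 W/m².

Q̄ ≈ 111 W/m²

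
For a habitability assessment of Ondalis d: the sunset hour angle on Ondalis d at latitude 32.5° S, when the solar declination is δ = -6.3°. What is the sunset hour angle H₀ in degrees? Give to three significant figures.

cos H₀ = −tan φ · tan δ = −tan(-32.5°) × tan(-6.300°) = -0.0703, so H₀ = 1.6412 rad = 94.03°.

H₀ = 94.0°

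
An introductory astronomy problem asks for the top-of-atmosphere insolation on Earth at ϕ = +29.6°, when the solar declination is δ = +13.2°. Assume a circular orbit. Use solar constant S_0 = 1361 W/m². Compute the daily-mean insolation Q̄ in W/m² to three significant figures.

cos h₀ = −tan(+29.6°) tan(+13.200°) = -0.1332, h₀ = 1.7044 rad.
Bracket: h₀ sin ϕ sin δ + cos ϕ cos δ sin h₀ = 1.7044×0.49394×0.22835 + 0.86949×0.97358×0.99108 = 0.192241 + 0.838967 = 1.031208.
Q̄ = (S_0/π) × [bracket] = (1361/π) × 1.031208 = 446.7 W/m².

Q̄ ≈ 447 W/m²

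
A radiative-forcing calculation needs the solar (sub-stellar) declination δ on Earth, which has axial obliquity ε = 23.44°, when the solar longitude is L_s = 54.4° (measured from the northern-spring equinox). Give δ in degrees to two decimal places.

sin δ = sin ε · sin L_s = sin 23.44° × sin 54.4° = 0.323442.
δ = arcsin(0.323442) = +18.87°.

δ = +18.87°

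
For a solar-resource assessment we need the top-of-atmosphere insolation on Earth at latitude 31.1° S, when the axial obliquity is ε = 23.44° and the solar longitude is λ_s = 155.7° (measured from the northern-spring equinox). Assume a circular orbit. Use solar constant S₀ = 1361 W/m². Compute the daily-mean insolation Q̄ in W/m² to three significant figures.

Solar declination: sin δ = sin ε · sin λ_s = sin 23.44° × sin 155.7° = 0.16370, so δ = +9.421°.
cos H₀ = −tan(-31.1°) tan(+9.421°) = 0.1001, H₀ = 1.4705 rad.
Bracket: H₀ sin φ sin δ + cos φ cos δ sin H₀ = 1.4705×-0.51653×0.16370 + 0.85627×0.98651×0.99498 = -0.124340 + 0.840478 = 0.716138.
Q̄ = (S₀/π) × [bracket] = (1361/π) × 0.716138 = 310.2 W/m².

Q̄ ≈ 310 W/m²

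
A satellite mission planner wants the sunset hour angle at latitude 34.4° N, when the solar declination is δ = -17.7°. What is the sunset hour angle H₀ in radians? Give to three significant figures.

H₀ = 1.35 rad

cos H₀ = −tan φ · tan δ = −tan(+34.4°) × tan(-17.700°) = 0.2185, so H₀ = 1.3505 rad = 77.38°.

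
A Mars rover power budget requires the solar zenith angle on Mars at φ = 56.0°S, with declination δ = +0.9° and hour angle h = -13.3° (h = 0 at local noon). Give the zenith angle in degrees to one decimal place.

θ_z = 57.9°

cos θ_z = sin φ sin δ + cos φ cos δ cos h = -0.013022 + 0.544128 = 0.531106.
θ_z = arccos(0.531106) = 57.9°.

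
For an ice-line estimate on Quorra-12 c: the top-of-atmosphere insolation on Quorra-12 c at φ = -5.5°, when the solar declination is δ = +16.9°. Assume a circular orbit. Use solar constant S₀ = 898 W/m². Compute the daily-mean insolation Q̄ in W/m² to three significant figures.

cos H₀ = −tan(-5.5°) tan(+16.900°) = 0.0293, H₀ = 1.5415 rad.
Bracket: H₀ sin φ sin δ + cos φ cos δ sin H₀ = 1.5415×-0.09585×0.29070 + 0.99540×0.95681×0.99957 = -0.042952 + 0.951999 = 0.909047.
Q̄ = (S₀/π) × [bracket] = (898/π) × 0.909047 = 259.8 W/m².

Q̄ ≈ 260 W/m²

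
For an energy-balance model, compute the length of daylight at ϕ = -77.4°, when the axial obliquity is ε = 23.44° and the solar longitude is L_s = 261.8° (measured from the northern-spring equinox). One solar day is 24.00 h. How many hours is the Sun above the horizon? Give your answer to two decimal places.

Solar declination: sin δ = sin ε · sin L_s = sin 23.44° × sin 261.8° = -0.39372, so δ = -23.186°.
Sunrise equation: cos h₀ = −tan ϕ · tan δ = -1.9162 ≤ −1, so the Sun never sets (polar day) and h₀ = π.
Daylight = 2h₀/(2π) × 24.00 h = (3.1416/π) × 24.00 = 24.00 h.

24.00 h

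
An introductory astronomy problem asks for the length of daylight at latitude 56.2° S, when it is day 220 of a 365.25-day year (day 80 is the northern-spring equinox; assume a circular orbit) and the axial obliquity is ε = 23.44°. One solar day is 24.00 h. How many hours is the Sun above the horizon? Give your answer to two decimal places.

8.75 h

Solar longitude: L_s = 360° × (220 − 80)/365.25 = 137.988°.
sin δ = sin 23.44° × sin 137.988° = 0.26624, so δ = +15.440°.
cos h₀ = −tan ϕ · tan δ = −tan(-56.2°) × tan(+15.440°) = 0.4126, so h₀ = 1.1455 rad = 65.63°.
Daylight = 2h₀/(2π) × 24.00 h = (1.1455/π) × 24.00 = 8.75 h.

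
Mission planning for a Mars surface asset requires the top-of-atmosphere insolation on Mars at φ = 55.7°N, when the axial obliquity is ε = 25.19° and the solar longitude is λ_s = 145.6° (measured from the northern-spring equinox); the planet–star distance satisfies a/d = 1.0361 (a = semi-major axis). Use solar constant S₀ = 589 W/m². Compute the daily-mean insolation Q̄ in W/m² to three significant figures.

Q̄ ≈ 180 W/m²

Solar declination: sin δ = sin ε · sin λ_s = sin 25.19° × sin 145.6° = 0.24046, so δ = +13.914°.
cos H₀ = −tan(+55.7°) tan(+13.914°) = -0.3632, H₀ = 1.9425 rad.
Bracket: H₀ sin φ sin δ + cos φ cos δ sin H₀ = 1.9425×0.82610×0.24046 + 0.56353×0.97066×0.93173 = 0.385866 + 0.509653 = 0.895519.
Inverse-square distance factor (a/d)² = 1.0361² = 1.073503.
Q̄ = (S₀/π) × 1.073503 × [bracket] = (589/π) × 1.073503 × 0.895519 = 180.2 W/m².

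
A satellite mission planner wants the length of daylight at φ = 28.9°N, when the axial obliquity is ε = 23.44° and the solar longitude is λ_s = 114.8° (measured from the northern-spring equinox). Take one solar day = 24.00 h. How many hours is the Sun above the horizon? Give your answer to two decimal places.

Solar declination: sin δ = sin ε · sin λ_s = sin 23.44° × sin 114.8° = 0.36110, so δ = +21.168°.
cos H₀ = −tan φ · tan δ = −tan(+28.9°) × tan(+21.168°) = -0.2138, so H₀ = 1.7862 rad = 102.34°.
Daylight = 2H₀/(2π) × 24.00 h = (1.7862/π) × 24.00 = 13.65 h.

13.65 h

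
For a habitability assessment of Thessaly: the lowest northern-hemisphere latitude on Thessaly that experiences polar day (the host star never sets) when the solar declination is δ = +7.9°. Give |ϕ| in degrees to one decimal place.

|ϕ| = 82.1°

Polar day requires cos h₀ = −tan ϕ tan δ ≤ −1, i.e. tan ϕ tan δ ≥ 1.
The boundary is |tan ϕ| · |tan δ| = 1, so |ϕ| = 90° − |δ| = 90° − 7.9° = 82.1° in the northern hemisphere.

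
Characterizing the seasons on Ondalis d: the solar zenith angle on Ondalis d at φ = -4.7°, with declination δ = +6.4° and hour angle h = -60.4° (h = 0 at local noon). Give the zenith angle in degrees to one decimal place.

cos θ_z = sin φ sin δ + cos φ cos δ cos h = -0.009134 + 0.489213 = 0.480079.
θ_z = arccos(0.480079) = 61.3°.

θ_z = 61.3°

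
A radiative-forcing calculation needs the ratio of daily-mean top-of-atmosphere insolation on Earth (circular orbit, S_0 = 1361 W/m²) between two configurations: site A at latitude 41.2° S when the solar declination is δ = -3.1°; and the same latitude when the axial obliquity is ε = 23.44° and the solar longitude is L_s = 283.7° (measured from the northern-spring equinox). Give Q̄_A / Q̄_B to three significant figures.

— Configuration A (ϕ=-41.2°):
cos h₀ = −tan(-41.2°) tan(-3.100°) = -0.0474, h₀ = 1.6182 rad.
Bracket: h₀ sin ϕ sin δ + cos ϕ cos δ sin h₀ = 1.6182×-0.65869×-0.05408 + 0.75241×0.99854×0.99888 = 0.057643 + 0.750470 = 0.808113.
Q̄ = (S_0/π) × [bracket] = (1361/π) × 0.808113 = 350.09 W/m².
— Configuration B (ϕ=-41.2°):
Solar declination: sin δ = sin ε · sin L_s = sin 23.44° × sin 283.7° = -0.38647, so δ = -22.735°.
cos h₀ = −tan(-41.2°) tan(-22.735°) = -0.3668, h₀ = 1.9464 rad.
Bracket: h₀ sin ϕ sin δ + cos ϕ cos δ sin h₀ = 1.9464×-0.65869×-0.38647 + 0.75241×0.92230×0.93029 = 0.495483 + 0.645573 = 1.141056.
Q̄ = (S_0/π) × [bracket] = (1361/π) × 1.141056 = 494.33 W/m².
Ratio Q̄_A / Q̄_B = 350.09 / 494.33 = 0.7082.

Q̄_A / Q̄_B ≈ 0.708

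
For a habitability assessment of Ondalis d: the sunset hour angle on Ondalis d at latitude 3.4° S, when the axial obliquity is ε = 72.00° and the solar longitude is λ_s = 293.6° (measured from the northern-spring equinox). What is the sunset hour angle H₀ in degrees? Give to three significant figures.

Solar declination: sin δ = sin ε · sin λ_s = sin 72.00° × sin 293.6° = -0.87151, so δ = -60.635°.
cos H₀ = −tan φ · tan δ = −tan(-3.4°) × tan(-60.635°) = -0.1056, so H₀ = 1.6766 rad = 96.06°.

H₀ = 96.1°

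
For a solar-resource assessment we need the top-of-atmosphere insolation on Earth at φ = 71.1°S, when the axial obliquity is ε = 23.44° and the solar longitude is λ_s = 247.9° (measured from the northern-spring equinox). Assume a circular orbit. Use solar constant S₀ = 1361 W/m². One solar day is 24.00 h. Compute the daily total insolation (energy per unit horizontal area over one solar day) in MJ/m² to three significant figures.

41.0 MJ/m²

Solar declination: sin δ = sin ε · sin λ_s = sin 23.44° × sin 247.9° = -0.36856, so δ = -21.627°.
cos H₀ = −tan(-71.1°) tan(-21.627°) = -1.1580 ≤ −1 ⇒ polar day, H₀ = π.
Bracket: H₀ sin φ sin δ + cos φ cos δ sin H₀ = 3.1416×-0.94609×-0.36856 + 0.32392×0.92960×0.00000 = 1.095447 + 0.000000 = 1.095447.
Q̄ = (S₀/π) × [bracket] = (1361/π) × 1.095447 = 474.57 W/m².
Daily total = Q̄ × 24.00 h × 3600 s/h = 474.57 × 24.00 × 3600 / 10⁶ = 41.00 MJ/m².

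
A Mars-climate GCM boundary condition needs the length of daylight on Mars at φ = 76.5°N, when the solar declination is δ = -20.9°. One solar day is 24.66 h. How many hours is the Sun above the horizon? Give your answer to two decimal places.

cos H₀ = −tan φ · tan δ = 1.5906 ≥ 1, so the Sun never rises (polar night) and H₀ = 0.
Daylight = 2H₀/(2π) × 24.66 h = (0.0000/π) × 24.66 = 0.00 h.

0.00 h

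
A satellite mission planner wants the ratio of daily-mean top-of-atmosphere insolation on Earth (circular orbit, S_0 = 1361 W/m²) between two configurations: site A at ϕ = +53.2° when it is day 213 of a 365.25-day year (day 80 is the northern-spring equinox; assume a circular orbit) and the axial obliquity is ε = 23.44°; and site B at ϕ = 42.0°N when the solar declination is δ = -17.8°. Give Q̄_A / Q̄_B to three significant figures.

Q̄_A / Q̄_B ≈ 2.40

— Configuration A (ϕ=+53.2°):
Solar longitude: L_s = 360° × (213 − 80)/365.25 = 131.088°.
sin δ = sin 23.44° × sin 131.088° = 0.29981, so δ = +17.446°.
cos h₀ = −tan(+53.2°) tan(+17.446°) = -0.4201, h₀ = 2.0043 rad.
Bracket: h₀ sin ϕ sin δ + cos ϕ cos δ sin h₀ = 2.0043×0.80073×0.29981 + 0.59902×0.95400×0.90748 = 0.481166 + 0.518593 = 0.999759.
Q̄ = (S_0/π) × [bracket] = (1361/π) × 0.999759 = 433.12 W/m².
— Configuration B (ϕ=+42.0°):
cos h₀ = −tan(+42.0°) tan(-17.800°) = 0.2891, h₀ = 1.2775 rad.
Bracket: h₀ sin ϕ sin δ + cos ϕ cos δ sin h₀ = 1.2775×0.66913×-0.30570 + 0.74314×0.95213×0.95730 = -0.261317 + 0.677353 = 0.416036.
Q̄ = (S_0/π) × [bracket] = (1361/π) × 0.416036 = 180.24 W/m².
Ratio Q̄_A / Q̄_B = 433.12 / 180.24 = 2.403.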